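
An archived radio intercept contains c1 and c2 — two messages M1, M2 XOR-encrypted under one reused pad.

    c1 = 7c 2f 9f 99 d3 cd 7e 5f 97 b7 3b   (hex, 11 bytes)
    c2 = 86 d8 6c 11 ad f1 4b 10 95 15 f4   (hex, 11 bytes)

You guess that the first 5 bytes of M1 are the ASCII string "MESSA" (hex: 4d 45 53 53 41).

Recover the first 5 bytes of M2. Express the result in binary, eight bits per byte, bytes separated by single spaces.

10110111 10110010 10100000 11011011 00111111

First, c1 ⊕ c2 = (M1 ⊕ K) ⊕ (M2 ⊕ K) = M1 ⊕ M2, so the key drops out. Then M2 = (M1 ⊕ M2) ⊕ M1 over the first 5 bytes.
byte 0: (7c ^ 86) ^ 4d = fa ^ 4d = b7
byte 1: (2f ^ d8) ^ 45 = f7 ^ 45 = b2
byte 2: (9f ^ 6c) ^ 53 = f3 ^ 53 = a0
byte 3: (99 ^ 11) ^ 53 = 88 ^ 53 = db
byte 4: (d3 ^ ad) ^ 41 = 7e ^ 41 = 3f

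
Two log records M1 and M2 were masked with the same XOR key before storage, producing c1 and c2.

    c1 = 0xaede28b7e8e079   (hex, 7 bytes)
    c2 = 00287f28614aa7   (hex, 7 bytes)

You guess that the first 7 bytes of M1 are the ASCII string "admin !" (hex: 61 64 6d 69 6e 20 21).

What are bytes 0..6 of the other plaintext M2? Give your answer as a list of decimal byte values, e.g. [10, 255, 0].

[207, 146, 58, 246, 231, 138, 255]

First, c1 ⊕ c2 = (M1 ⊕ K) ⊕ (M2 ⊕ K) = M1 ⊕ M2, so the key drops out. Then M2 = (M1 ⊕ M2) ⊕ M1 over the first 7 bytes.
byte 0: (ae XOR 00) XOR 61 = ae XOR 61 = cf
byte 1: (de XOR 28) XOR 64 = f6 XOR 64 = 92
byte 2: (28 XOR 7f) XOR 6d = 57 XOR 6d = 3a
byte 3: (b7 XOR 28) XOR 69 = 9f XOR 69 = f6
byte 4: (e8 XOR 61) XOR 6e = 89 XOR 6e = e7
byte 5: (e0 XOR 4a) XOR 20 = aa XOR 20 = 8a
byte 6: (79 XOR a7) XOR 21 = de XOR 21 = ff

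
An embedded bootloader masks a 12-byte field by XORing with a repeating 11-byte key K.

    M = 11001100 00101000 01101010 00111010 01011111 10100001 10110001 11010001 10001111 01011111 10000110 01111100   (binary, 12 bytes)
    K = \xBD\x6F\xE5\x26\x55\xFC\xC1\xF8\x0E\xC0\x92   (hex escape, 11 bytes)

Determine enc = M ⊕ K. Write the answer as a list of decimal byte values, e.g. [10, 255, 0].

The 11-byte key repeats, so the effective keystream is bd 6f e5 26 55 fc c1 f8 0e c0 92 bd.
byte 0: 11001100 ^ 10111101 = 01110001
byte 1: 00101000 ^ 01101111 = 01000111
byte 2: 01101010 ^ 11100101 = 10001111
byte 3: 00111010 ^ 00100110 = 00011100
byte 4: 01011111 ^ 01010101 = 00001010
byte 5: 10100001 ^ 11111100 = 01011101
byte 6: 10110001 ^ 11000001 = 01110000
byte 7: 11010001 ^ 11111000 = 00101001
byte 8: 10001111 ^ 00001110 = 10000001
byte 9: 01011111 ^ 11000000 = 10011111
byte 10: 10000110 ^ 10010010 = 00010100
byte 11: 01111100 ^ 10111101 = 11000001

[113, 71, 143, 28, 10, 93, 112, 41, 129, 159, 20, 193]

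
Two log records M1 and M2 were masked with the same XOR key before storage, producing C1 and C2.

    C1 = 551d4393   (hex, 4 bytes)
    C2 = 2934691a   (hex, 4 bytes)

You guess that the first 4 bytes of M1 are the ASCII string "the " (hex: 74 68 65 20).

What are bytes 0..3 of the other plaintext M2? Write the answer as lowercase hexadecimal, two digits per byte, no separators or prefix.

08414fa9

First, C1 ⊕ C2 = (M1 ⊕ K) ⊕ (M2 ⊕ K) = M1 ⊕ M2, so the key drops out. Then M2 = (M1 ⊕ M2) ⊕ M1 over the first 4 bytes.
byte 0: (55 XOR 29) XOR 74 = 7c XOR 74 = 08
byte 1: (1d XOR 34) XOR 68 = 29 XOR 68 = 41
byte 2: (43 XOR 69) XOR 65 = 2a XOR 65 = 4f
byte 3: (93 XOR 1a) XOR 20 = 89 XOR 20 = a9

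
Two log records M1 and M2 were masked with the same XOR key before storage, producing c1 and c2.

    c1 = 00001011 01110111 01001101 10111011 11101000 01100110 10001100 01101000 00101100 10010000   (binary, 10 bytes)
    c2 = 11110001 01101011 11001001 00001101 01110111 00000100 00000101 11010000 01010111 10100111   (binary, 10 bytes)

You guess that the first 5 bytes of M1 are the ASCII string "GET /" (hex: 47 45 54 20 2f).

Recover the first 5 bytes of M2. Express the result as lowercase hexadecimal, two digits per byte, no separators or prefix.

bd59d096b0

First, c1 ⊕ c2 = (M1 ⊕ K) ⊕ (M2 ⊕ K) = M1 ⊕ M2, so the key drops out. Then M2 = (M1 ⊕ M2) ⊕ M1 over the first 5 bytes.
byte 0: (0b XOR f1) XOR 47 = fa XOR 47 = bd
byte 1: (77 XOR 6b) XOR 45 = 1c XOR 45 = 59
byte 2: (4d XOR c9) XOR 54 = 84 XOR 54 = d0
byte 3: (bb XOR 0d) XOR 20 = b6 XOR 20 = 96
byte 4: (e8 XOR 77) XOR 2f = 9f XOR 2f = b0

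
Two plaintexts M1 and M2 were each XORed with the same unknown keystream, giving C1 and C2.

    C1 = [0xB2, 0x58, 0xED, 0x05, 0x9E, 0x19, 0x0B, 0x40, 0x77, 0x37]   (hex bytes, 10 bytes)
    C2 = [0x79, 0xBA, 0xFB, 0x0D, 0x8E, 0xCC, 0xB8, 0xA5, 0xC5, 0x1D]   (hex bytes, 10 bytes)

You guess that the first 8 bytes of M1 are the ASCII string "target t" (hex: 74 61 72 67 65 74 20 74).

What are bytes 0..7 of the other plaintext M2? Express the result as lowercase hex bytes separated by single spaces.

bf 83 64 6f 75 a1 93 91

First, C1 ⊕ C2 = (M1 ⊕ K) ⊕ (M2 ⊕ K) = M1 ⊕ M2, so the key drops out. Then M2 = (M1 ⊕ M2) ⊕ M1 over the first 8 bytes.
byte 0: (b2 ^ 79) ^ 74 = cb ^ 74 = bf
byte 1: (58 ^ ba) ^ 61 = e2 ^ 61 = 83
byte 2: (ed ^ fb) ^ 72 = 16 ^ 72 = 64
byte 3: (05 ^ 0d) ^ 67 = 08 ^ 67 = 6f
byte 4: (9e ^ 8e) ^ 65 = 10 ^ 65 = 75
byte 5: (19 ^ cc) ^ 74 = d5 ^ 74 = a1
byte 6: (0b ^ b8) ^ 20 = b3 ^ 20 = 93
byte 7: (40 ^ a5) ^ 74 = e5 ^ 74 = 91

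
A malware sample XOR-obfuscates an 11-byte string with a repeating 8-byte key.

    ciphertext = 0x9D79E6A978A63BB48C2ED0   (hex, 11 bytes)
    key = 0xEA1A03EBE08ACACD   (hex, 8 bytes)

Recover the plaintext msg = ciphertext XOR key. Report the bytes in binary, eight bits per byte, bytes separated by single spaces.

01110111 01100011 11100101 01000010 10011000 00101100 11110001 01111001 01100110 00110100 11010011

The 8-byte key repeats, so the effective keystream is ea 1a 03 eb e0 8a ca cd ea 1a 03.
byte 0: 157 xor 234 = 119
byte 1: 121 xor  26 =  99
byte 2: 230 xor   3 = 229
byte 3: 169 xor 235 =  66
byte 4: 120 xor 224 = 152
byte 5: 166 xor 138 =  44
byte 6:  59 xor 202 = 241
byte 7: 180 xor 205 = 121
byte 8: 140 xor 234 = 102
byte 9:  46 xor  26 =  52
byte 10: 208 xor   3 = 211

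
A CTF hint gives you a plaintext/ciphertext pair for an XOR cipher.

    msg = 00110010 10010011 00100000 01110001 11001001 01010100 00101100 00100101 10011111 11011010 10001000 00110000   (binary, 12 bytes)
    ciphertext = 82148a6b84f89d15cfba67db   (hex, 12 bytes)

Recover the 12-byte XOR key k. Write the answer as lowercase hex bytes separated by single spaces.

Since ciphertext = msg ⊕ k, XORing both sides with msg gives k = msg ⊕ ciphertext.
 50 ⊕ 130 = 176
147 ⊕  20 = 135
 32 ⊕ 138 = 170
113 ⊕ 107 =  26
201 ⊕ 132 =  77
 84 ⊕ 248 = 172
 44 ⊕ 157 = 177
 37 ⊕  21 =  48
159 ⊕ 207 =  80
218 ⊕ 186 =  96
136 ⊕ 103 = 239
 48 ⊕ 219 = 235

b0 87 aa 1a 4d ac b1 30 50 60 ef eb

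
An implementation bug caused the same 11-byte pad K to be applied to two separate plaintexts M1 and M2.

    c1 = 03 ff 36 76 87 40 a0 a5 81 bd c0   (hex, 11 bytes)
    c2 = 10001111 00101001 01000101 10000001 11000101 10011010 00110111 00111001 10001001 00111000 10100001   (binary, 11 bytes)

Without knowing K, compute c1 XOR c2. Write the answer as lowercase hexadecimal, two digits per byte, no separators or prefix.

8cd673f742da979c088561

c1 ⊕ c2 = (M1 ⊕ K) ⊕ (M2 ⊕ K) = M1 ⊕ M2 — the shared key cancels under XOR.
byte 0:   3 XOR 143 = 140
byte 1: 255 XOR  41 = 214
byte 2:  54 XOR  69 = 115
byte 3: 118 XOR 129 = 247
byte 4: 135 XOR 197 =  66
byte 5:  64 XOR 154 = 218
byte 6: 160 XOR  55 = 151
byte 7: 165 XOR  57 = 156
byte 8: 129 XOR 137 =   8
byte 9: 189 XOR  56 = 133
byte 10: 192 XOR 161 =  97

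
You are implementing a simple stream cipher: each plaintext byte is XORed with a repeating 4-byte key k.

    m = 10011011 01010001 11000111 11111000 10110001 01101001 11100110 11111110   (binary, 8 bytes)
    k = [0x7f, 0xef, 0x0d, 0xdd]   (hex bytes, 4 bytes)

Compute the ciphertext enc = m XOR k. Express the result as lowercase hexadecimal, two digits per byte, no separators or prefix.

The 4-byte key repeats, so the effective keystream is 7f ef 0d dd 7f ef 0d dd.
byte 0: 9b ^ 7f = e4
byte 1: 51 ^ ef = be
byte 2: c7 ^ 0d = ca
byte 3: f8 ^ dd = 25
byte 4: b1 ^ 7f = ce
byte 5: 69 ^ ef = 86
byte 6: e6 ^ 0d = eb
byte 7: fe ^ dd = 23

e4beca25ce86eb23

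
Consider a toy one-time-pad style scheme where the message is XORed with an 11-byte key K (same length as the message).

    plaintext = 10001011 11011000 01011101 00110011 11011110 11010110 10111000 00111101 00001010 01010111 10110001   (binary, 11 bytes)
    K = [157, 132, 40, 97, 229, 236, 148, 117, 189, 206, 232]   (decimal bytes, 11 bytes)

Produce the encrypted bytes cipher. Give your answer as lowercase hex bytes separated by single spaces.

16 5c 75 52 3b 3a 2c 48 b7 99 59

10001011 ⊕ 10011101 = 00010110
11011000 ⊕ 10000100 = 01011100
01011101 ⊕ 00101000 = 01110101
00110011 ⊕ 01100001 = 01010010
11011110 ⊕ 11100101 = 00111011
11010110 ⊕ 11101100 = 00111010
10111000 ⊕ 10010100 = 00101100
00111101 ⊕ 01110101 = 01001000
00001010 ⊕ 10111101 = 10110111
01010111 ⊕ 11001110 = 10011001
10110001 ⊕ 11101000 = 01011001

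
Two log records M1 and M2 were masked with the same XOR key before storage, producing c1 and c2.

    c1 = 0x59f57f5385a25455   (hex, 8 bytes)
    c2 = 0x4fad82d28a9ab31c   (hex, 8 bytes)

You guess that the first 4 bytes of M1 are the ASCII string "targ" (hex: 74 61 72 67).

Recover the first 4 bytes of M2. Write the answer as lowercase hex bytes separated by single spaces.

First, c1 ⊕ c2 = (M1 ⊕ K) ⊕ (M2 ⊕ K) = M1 ⊕ M2, so the key drops out. Then M2 = (M1 ⊕ M2) ⊕ M1 over the first 4 bytes.
byte 0: (59 xor 4f) xor 74 = 16 xor 74 = 62
byte 1: (f5 xor ad) xor 61 = 58 xor 61 = 39
byte 2: (7f xor 82) xor 72 = fd xor 72 = 8f
byte 3: (53 xor d2) xor 67 = 81 xor 67 = e6

62 39 8f e6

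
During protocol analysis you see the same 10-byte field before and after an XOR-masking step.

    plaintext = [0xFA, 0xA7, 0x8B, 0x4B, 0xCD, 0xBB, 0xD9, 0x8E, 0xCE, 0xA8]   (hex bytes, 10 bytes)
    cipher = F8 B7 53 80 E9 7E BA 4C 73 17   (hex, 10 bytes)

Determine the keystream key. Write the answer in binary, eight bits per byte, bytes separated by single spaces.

00000010 00010000 11011000 11001011 00100100 11000101 01100011 11000010 10111101 10111111

Since cipher = plaintext ⊕ key, XORing both sides with plaintext gives key = plaintext ⊕ cipher.
byte 0: fa XOR f8 = 02
byte 1: a7 XOR b7 = 10
byte 2: 8b XOR 53 = d8
byte 3: 4b XOR 80 = cb
byte 4: cd XOR e9 = 24
byte 5: bb XOR 7e = c5
byte 6: d9 XOR ba = 63
byte 7: 8e XOR 4c = c2
byte 8: ce XOR 73 = bd
byte 9: a8 XOR 17 = bf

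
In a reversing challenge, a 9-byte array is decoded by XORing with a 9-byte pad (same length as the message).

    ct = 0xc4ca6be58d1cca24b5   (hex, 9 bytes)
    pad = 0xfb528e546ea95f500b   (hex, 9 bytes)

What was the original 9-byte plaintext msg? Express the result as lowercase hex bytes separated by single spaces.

3f 98 e5 b1 e3 b5 95 74 be

XOR is its own inverse, so applying the key byte-wise gives the result directly.
196 ^ 251 =  63
202 ^  82 = 152
107 ^ 142 = 229
229 ^  84 = 177
141 ^ 110 = 227
 28 ^ 169 = 181
202 ^  95 = 149
 36 ^  80 = 116
181 ^  11 = 190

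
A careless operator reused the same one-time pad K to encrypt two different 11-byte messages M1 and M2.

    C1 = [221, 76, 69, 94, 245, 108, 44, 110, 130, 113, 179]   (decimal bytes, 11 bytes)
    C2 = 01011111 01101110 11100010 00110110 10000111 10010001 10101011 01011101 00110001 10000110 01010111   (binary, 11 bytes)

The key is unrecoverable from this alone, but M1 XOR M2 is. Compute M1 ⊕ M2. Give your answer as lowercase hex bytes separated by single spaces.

C1 ⊕ C2 = (M1 ⊕ K) ⊕ (M2 ⊕ K) = M1 ⊕ M2 — the shared key cancels under XOR.
dd xor 5f = 82
4c xor 6e = 22
45 xor e2 = a7
5e xor 36 = 68
f5 xor 87 = 72
6c xor 91 = fd
2c xor ab = 87
6e xor 5d = 33
82 xor 31 = b3
71 xor 86 = f7
b3 xor 57 = e4

82 22 a7 68 72 fd 87 33 b3 f7 e4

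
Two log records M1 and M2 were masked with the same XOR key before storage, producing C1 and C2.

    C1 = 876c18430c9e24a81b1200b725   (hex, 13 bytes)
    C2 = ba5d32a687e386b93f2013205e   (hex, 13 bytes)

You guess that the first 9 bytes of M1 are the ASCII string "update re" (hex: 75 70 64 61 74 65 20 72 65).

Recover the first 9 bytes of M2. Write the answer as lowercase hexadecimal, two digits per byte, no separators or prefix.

48414e84ff18826341

First, C1 ⊕ C2 = (M1 ⊕ K) ⊕ (M2 ⊕ K) = M1 ⊕ M2, so the key drops out. Then M2 = (M1 ⊕ M2) ⊕ M1 over the first 9 bytes.
byte 0: (87 XOR ba) XOR 75 = 3d XOR 75 = 48
byte 1: (6c XOR 5d) XOR 70 = 31 XOR 70 = 41
byte 2: (18 XOR 32) XOR 64 = 2a XOR 64 = 4e
byte 3: (43 XOR a6) XOR 61 = e5 XOR 61 = 84
byte 4: (0c XOR 87) XOR 74 = 8b XOR 74 = ff
byte 5: (9e XOR e3) XOR 65 = 7d XOR 65 = 18
byte 6: (24 XOR 86) XOR 20 = a2 XOR 20 = 82
byte 7: (a8 XOR b9) XOR 72 = 11 XOR 72 = 63
byte 8: (1b XOR 3f) XOR 65 = 24 XOR 65 = 41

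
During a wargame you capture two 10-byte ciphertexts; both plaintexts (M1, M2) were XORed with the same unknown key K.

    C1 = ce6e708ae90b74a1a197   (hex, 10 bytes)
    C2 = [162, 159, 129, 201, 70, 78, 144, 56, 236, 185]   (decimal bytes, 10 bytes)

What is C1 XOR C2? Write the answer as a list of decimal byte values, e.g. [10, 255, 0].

[108, 241, 241, 67, 175, 69, 228, 153, 77, 46]

C1 ⊕ C2 = (M1 ⊕ K) ⊕ (M2 ⊕ K) = M1 ⊕ M2 — the shared key cancels under XOR.
byte 0: ce ^ a2 = 6c
byte 1: 6e ^ 9f = f1
byte 2: 70 ^ 81 = f1
byte 3: 8a ^ c9 = 43
byte 4: e9 ^ 46 = af
byte 5: 0b ^ 4e = 45
byte 6: 74 ^ 90 = e4
byte 7: a1 ^ 38 = 99
byte 8: a1 ^ ec = 4d
byte 9: 97 ^ b9 = 2e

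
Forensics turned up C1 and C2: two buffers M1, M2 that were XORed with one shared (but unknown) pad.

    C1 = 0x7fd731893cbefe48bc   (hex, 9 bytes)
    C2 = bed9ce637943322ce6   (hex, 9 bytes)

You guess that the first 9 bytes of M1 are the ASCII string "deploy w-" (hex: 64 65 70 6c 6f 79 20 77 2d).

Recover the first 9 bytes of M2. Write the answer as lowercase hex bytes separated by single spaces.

First, C1 ⊕ C2 = (M1 ⊕ K) ⊕ (M2 ⊕ K) = M1 ⊕ M2, so the key drops out. Then M2 = (M1 ⊕ M2) ⊕ M1 over the first 9 bytes.
byte 0: (7f ^ be) ^ 64 = c1 ^ 64 = a5
byte 1: (d7 ^ d9) ^ 65 = 0e ^ 65 = 6b
byte 2: (31 ^ ce) ^ 70 = ff ^ 70 = 8f
byte 3: (89 ^ 63) ^ 6c = ea ^ 6c = 86
byte 4: (3c ^ 79) ^ 6f = 45 ^ 6f = 2a
byte 5: (be ^ 43) ^ 79 = fd ^ 79 = 84
byte 6: (fe ^ 32) ^ 20 = cc ^ 20 = ec
byte 7: (48 ^ 2c) ^ 77 = 64 ^ 77 = 13
byte 8: (bc ^ e6) ^ 2d = 5a ^ 2d = 77

a5 6b 8f 86 2a 84 ec 13 77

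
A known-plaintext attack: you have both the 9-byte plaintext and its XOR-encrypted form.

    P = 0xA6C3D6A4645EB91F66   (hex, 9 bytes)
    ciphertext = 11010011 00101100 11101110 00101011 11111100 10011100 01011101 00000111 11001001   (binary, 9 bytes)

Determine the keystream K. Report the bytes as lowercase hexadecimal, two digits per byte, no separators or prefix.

75ef388f98c2e418af

Since ciphertext = P ⊕ K, XORing both sides with P gives K = P ⊕ ciphertext.
a6 ^ d3 = 75
c3 ^ 2c = ef
d6 ^ ee = 38
a4 ^ 2b = 8f
64 ^ fc = 98
5e ^ 9c = c2
b9 ^ 5d = e4
1f ^ 07 = 18
66 ^ c9 = af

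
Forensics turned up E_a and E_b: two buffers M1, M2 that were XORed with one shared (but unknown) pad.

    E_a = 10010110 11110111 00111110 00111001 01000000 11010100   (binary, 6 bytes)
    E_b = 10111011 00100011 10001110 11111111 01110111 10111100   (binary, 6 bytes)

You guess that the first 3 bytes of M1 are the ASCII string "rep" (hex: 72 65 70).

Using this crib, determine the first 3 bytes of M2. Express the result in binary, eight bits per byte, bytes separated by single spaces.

01011111 10110001 11000000

First, E_a ⊕ E_b = (M1 ⊕ K) ⊕ (M2 ⊕ K) = M1 ⊕ M2, so the key drops out. Then M2 = (M1 ⊕ M2) ⊕ M1 over the first 3 bytes.
byte 0: (96 ^ bb) ^ 72 = 2d ^ 72 = 5f
byte 1: (f7 ^ 23) ^ 65 = d4 ^ 65 = b1
byte 2: (3e ^ 8e) ^ 70 = b0 ^ 70 = c0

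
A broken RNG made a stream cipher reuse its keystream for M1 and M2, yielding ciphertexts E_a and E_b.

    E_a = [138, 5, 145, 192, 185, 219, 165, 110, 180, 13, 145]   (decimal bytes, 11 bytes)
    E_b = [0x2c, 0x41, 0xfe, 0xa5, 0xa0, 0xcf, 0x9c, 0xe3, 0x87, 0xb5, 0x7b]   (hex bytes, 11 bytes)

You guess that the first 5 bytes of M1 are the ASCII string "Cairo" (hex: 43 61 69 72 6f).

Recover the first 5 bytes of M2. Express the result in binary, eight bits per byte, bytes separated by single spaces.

11100101 00100101 00000110 00010111 01110110

First, E_a ⊕ E_b = (M1 ⊕ K) ⊕ (M2 ⊕ K) = M1 ⊕ M2, so the key drops out. Then M2 = (M1 ⊕ M2) ⊕ M1 over the first 5 bytes.
byte 0: (8a ^ 2c) ^ 43 = a6 ^ 43 = e5
byte 1: (05 ^ 41) ^ 61 = 44 ^ 61 = 25
byte 2: (91 ^ fe) ^ 69 = 6f ^ 69 = 06
byte 3: (c0 ^ a5) ^ 72 = 65 ^ 72 = 17
byte 4: (b9 ^ a0) ^ 6f = 19 ^ 6f = 76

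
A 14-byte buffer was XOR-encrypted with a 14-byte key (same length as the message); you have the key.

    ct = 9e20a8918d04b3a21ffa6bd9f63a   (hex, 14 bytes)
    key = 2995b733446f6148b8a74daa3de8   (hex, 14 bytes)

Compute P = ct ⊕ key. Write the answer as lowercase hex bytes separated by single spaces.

b7 b5 1f a2 c9 6b d2 ea a7 5d 26 73 cb d2

10011110 xor 00101001 = 10110111
00100000 xor 10010101 = 10110101
10101000 xor 10110111 = 00011111
10010001 xor 00110011 = 10100010
10001101 xor 01000100 = 11001001
00000100 xor 01101111 = 01101011
10110011 xor 01100001 = 11010010
10100010 xor 01001000 = 11101010
00011111 xor 10111000 = 10100111
11111010 xor 10100111 = 01011101
01101011 xor 01001101 = 00100110
11011001 xor 10101010 = 01110011
11110110 xor 00111101 = 11001011
00111010 xor 11101000 = 11010010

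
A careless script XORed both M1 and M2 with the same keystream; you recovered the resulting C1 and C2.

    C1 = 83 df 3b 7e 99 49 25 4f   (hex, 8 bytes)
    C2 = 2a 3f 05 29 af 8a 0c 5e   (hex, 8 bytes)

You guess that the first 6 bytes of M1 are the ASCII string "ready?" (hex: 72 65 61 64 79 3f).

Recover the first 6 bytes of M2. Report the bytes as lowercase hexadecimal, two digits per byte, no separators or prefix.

db855f334ffc

First, C1 ⊕ C2 = (M1 ⊕ K) ⊕ (M2 ⊕ K) = M1 ⊕ M2, so the key drops out. Then M2 = (M1 ⊕ M2) ⊕ M1 over the first 6 bytes.
byte 0: (83 ⊕ 2a) ⊕ 72 = a9 ⊕ 72 = db
byte 1: (df ⊕ 3f) ⊕ 65 = e0 ⊕ 65 = 85
byte 2: (3b ⊕ 05) ⊕ 61 = 3e ⊕ 61 = 5f
byte 3: (7e ⊕ 29) ⊕ 64 = 57 ⊕ 64 = 33
byte 4: (99 ⊕ af) ⊕ 79 = 36 ⊕ 79 = 4f
byte 5: (49 ⊕ 8a) ⊕ 3f = c3 ⊕ 3f = fc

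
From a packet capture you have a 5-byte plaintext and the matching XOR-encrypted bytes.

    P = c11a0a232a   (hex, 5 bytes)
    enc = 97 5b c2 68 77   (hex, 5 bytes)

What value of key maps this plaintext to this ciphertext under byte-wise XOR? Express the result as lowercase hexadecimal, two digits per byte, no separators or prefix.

5641c84b5d

Since enc = P ⊕ key, XORing both sides with P gives key = P ⊕ enc.
byte 0: c1 ⊕ 97 = 56
byte 1: 1a ⊕ 5b = 41
byte 2: 0a ⊕ c2 = c8
byte 3: 23 ⊕ 68 = 4b
byte 4: 2a ⊕ 77 = 5d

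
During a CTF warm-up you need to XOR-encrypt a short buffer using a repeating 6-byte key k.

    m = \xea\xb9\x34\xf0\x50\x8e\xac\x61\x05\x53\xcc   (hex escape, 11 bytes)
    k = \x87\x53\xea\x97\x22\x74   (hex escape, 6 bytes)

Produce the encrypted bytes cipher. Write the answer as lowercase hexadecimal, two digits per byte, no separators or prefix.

The 6-byte key repeats, so the effective keystream is 87 53 ea 97 22 74 87 53 ea 97 22.
byte 0: ea ⊕ 87 = 6d
byte 1: b9 ⊕ 53 = ea
byte 2: 34 ⊕ ea = de
byte 3: f0 ⊕ 97 = 67
byte 4: 50 ⊕ 22 = 72
byte 5: 8e ⊕ 74 = fa
byte 6: ac ⊕ 87 = 2b
byte 7: 61 ⊕ 53 = 32
byte 8: 05 ⊕ ea = ef
byte 9: 53 ⊕ 97 = c4
byte 10: cc ⊕ 22 = ee

6deade6772fa2b32efc4ee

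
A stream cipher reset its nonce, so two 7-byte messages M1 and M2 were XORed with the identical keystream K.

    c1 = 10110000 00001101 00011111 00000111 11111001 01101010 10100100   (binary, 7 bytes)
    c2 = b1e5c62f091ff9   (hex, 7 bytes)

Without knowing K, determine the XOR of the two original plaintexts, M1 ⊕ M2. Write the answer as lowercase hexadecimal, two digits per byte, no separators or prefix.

c1 ⊕ c2 = (M1 ⊕ K) ⊕ (M2 ⊕ K) = M1 ⊕ M2 — the shared key cancels under XOR.
176 XOR 177 =   1
 13 XOR 229 = 232
 31 XOR 198 = 217
  7 XOR  47 =  40
249 XOR   9 = 240
106 XOR  31 = 117
164 XOR 249 =  93

01e8d928f0755d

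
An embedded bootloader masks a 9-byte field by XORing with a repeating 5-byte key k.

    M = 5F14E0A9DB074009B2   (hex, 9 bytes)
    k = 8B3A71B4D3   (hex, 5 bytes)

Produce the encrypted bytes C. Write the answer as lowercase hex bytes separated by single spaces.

The 5-byte key repeats, so the effective keystream is 8b 3a 71 b4 d3 8b 3a 71 b4.
byte 0: 5f ^ 8b = d4
byte 1: 14 ^ 3a = 2e
byte 2: e0 ^ 71 = 91
byte 3: a9 ^ b4 = 1d
byte 4: db ^ d3 = 08
byte 5: 07 ^ 8b = 8c
byte 6: 40 ^ 3a = 7a
byte 7: 09 ^ 71 = 78
byte 8: b2 ^ b4 = 06

d4 2e 91 1d 08 8c 7a 78 06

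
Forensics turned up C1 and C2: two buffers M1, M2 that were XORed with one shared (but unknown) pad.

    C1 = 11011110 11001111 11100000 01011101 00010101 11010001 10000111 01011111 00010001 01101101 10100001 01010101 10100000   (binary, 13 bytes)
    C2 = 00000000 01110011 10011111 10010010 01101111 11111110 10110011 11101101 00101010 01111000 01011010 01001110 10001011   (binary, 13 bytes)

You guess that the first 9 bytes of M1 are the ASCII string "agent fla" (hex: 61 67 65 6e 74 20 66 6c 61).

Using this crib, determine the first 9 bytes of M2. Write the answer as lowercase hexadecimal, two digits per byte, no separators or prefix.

bfdb1aa10e0f52de5a

First, C1 ⊕ C2 = (M1 ⊕ K) ⊕ (M2 ⊕ K) = M1 ⊕ M2, so the key drops out. Then M2 = (M1 ⊕ M2) ⊕ M1 over the first 9 bytes.
byte 0: (de XOR 00) XOR 61 = de XOR 61 = bf
byte 1: (cf XOR 73) XOR 67 = bc XOR 67 = db
byte 2: (e0 XOR 9f) XOR 65 = 7f XOR 65 = 1a
byte 3: (5d XOR 92) XOR 6e = cf XOR 6e = a1
byte 4: (15 XOR 6f) XOR 74 = 7a XOR 74 = 0e
byte 5: (d1 XOR fe) XOR 20 = 2f XOR 20 = 0f
byte 6: (87 XOR b3) XOR 66 = 34 XOR 66 = 52
byte 7: (5f XOR ed) XOR 6c = b2 XOR 6c = de
byte 8: (11 XOR 2a) XOR 61 = 3b XOR 61 = 5a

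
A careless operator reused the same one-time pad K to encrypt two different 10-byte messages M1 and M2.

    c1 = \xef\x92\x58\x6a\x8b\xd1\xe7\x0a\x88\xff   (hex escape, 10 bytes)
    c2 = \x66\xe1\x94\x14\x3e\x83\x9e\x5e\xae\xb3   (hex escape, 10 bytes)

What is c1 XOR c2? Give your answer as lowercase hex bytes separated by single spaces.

c1 ⊕ c2 = (M1 ⊕ K) ⊕ (M2 ⊕ K) = M1 ⊕ M2 — the shared key cancels under XOR.
ef xor 66 = 89
92 xor e1 = 73
58 xor 94 = cc
6a xor 14 = 7e
8b xor 3e = b5
d1 xor 83 = 52
e7 xor 9e = 79
0a xor 5e = 54
88 xor ae = 26
ff xor b3 = 4c

89 73 cc 7e b5 52 79 54 26 4c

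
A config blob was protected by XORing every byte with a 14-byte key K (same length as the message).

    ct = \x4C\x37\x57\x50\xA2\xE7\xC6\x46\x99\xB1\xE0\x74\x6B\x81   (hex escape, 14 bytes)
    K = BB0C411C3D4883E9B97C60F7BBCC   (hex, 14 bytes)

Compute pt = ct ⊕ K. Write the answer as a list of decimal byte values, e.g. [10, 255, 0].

4c xor bb = f7
37 xor 0c = 3b
57 xor 41 = 16
50 xor 1c = 4c
a2 xor 3d = 9f
e7 xor 48 = af
c6 xor 83 = 45
46 xor e9 = af
99 xor b9 = 20
b1 xor 7c = cd
e0 xor 60 = 80
74 xor f7 = 83
6b xor bb = d0
81 xor cc = 4d

[247, 59, 22, 76, 159, 175, 69, 175, 32, 205, 128, 131, 208, 77]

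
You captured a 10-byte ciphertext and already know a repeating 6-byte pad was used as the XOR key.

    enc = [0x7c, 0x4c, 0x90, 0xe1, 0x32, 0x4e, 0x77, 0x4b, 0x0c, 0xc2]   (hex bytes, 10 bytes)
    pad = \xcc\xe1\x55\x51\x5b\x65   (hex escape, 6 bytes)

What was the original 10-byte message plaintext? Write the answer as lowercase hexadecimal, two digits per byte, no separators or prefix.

The 6-byte key repeats, so the effective keystream is cc e1 55 51 5b 65 cc e1 55 51.
byte 0: 01111100 ⊕ 11001100 = 10110000
byte 1: 01001100 ⊕ 11100001 = 10101101
byte 2: 10010000 ⊕ 01010101 = 11000101
byte 3: 11100001 ⊕ 01010001 = 10110000
byte 4: 00110010 ⊕ 01011011 = 01101001
byte 5: 01001110 ⊕ 01100101 = 00101011
byte 6: 01110111 ⊕ 11001100 = 10111011
byte 7: 01001011 ⊕ 11100001 = 10101010
byte 8: 00001100 ⊕ 01010101 = 01011001
byte 9: 11000010 ⊕ 01010001 = 10010011

b0adc5b0692bbbaa5993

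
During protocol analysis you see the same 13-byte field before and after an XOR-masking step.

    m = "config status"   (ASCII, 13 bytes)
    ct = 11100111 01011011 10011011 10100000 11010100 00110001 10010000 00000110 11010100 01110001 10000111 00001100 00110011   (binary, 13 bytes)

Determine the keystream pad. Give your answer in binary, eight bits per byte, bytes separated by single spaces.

Since ct = m ⊕ pad, XORing both sides with m gives pad = m ⊕ ct.
byte 0: 01100011 xor 11100111 = 10000100
byte 1: 01101111 xor 01011011 = 00110100
byte 2: 01101110 xor 10011011 = 11110101
byte 3: 01100110 xor 10100000 = 11000110
byte 4: 01101001 xor 11010100 = 10111101
byte 5: 01100111 xor 00110001 = 01010110
byte 6: 00100000 xor 10010000 = 10110000
byte 7: 01110011 xor 00000110 = 01110101
byte 8: 01110100 xor 11010100 = 10100000
byte 9: 01100001 xor 01110001 = 00010000
byte 10: 01110100 xor 10000111 = 11110011
byte 11: 01110101 xor 00001100 = 01111001
byte 12: 01110011 xor 00110011 = 01000000

10000100 00110100 11110101 11000110 10111101 01010110 10110000 01110101 10100000 00010000 11110011 01111001 01000000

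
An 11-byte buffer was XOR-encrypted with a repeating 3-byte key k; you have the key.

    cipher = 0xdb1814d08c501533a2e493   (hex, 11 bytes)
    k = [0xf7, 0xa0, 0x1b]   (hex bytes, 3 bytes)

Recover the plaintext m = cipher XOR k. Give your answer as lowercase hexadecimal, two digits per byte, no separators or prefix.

The 3-byte key repeats, so the effective keystream is f7 a0 1b f7 a0 1b f7 a0 1b f7 a0.
byte 0: 219 ^ 247 =  44
byte 1:  24 ^ 160 = 184
byte 2:  20 ^  27 =  15
byte 3: 208 ^ 247 =  39
byte 4: 140 ^ 160 =  44
byte 5:  80 ^  27 =  75
byte 6:  21 ^ 247 = 226
byte 7:  51 ^ 160 = 147
byte 8: 162 ^  27 = 185
byte 9: 228 ^ 247 =  19
byte 10: 147 ^ 160 =  51

2cb80f272c4be293b91333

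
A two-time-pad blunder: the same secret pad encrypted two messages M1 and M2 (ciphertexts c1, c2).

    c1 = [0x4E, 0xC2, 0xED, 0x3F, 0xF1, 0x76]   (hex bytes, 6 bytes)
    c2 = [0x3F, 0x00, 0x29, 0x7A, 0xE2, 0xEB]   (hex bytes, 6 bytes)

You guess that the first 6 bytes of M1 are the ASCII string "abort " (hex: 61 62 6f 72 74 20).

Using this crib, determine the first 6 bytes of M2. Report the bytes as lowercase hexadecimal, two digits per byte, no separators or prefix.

First, c1 ⊕ c2 = (M1 ⊕ K) ⊕ (M2 ⊕ K) = M1 ⊕ M2, so the key drops out. Then M2 = (M1 ⊕ M2) ⊕ M1 over the first 6 bytes.
byte 0: (4e XOR 3f) XOR 61 = 71 XOR 61 = 10
byte 1: (c2 XOR 00) XOR 62 = c2 XOR 62 = a0
byte 2: (ed XOR 29) XOR 6f = c4 XOR 6f = ab
byte 3: (3f XOR 7a) XOR 72 = 45 XOR 72 = 37
byte 4: (f1 XOR e2) XOR 74 = 13 XOR 74 = 67
byte 5: (76 XOR eb) XOR 20 = 9d XOR 20 = bd

10a0ab3767bd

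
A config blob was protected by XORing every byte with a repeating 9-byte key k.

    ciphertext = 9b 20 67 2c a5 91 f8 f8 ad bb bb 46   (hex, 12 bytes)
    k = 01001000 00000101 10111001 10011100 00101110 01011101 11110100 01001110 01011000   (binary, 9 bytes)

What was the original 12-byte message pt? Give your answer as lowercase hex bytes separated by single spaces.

d3 25 de b0 8b cc 0c b6 f5 f3 be ff

The 9-byte key repeats, so the effective keystream is 48 05 b9 9c 2e 5d f4 4e 58 48 05 b9.
byte 0: 9b XOR 48 = d3
byte 1: 20 XOR 05 = 25
byte 2: 67 XOR b9 = de
byte 3: 2c XOR 9c = b0
byte 4: a5 XOR 2e = 8b
byte 5: 91 XOR 5d = cc
byte 6: f8 XOR f4 = 0c
byte 7: f8 XOR 4e = b6
byte 8: ad XOR 58 = f5
byte 9: bb XOR 48 = f3
byte 10: bb XOR 05 = be
byte 11: 46 XOR b9 = ff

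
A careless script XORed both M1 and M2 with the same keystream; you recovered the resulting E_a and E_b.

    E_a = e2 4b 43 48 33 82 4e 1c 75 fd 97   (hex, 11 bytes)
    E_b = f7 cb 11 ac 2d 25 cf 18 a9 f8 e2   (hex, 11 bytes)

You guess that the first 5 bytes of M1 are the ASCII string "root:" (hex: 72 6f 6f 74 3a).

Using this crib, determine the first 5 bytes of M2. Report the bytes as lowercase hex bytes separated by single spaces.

First, E_a ⊕ E_b = (M1 ⊕ K) ⊕ (M2 ⊕ K) = M1 ⊕ M2, so the key drops out. Then M2 = (M1 ⊕ M2) ⊕ M1 over the first 5 bytes.
byte 0: (e2 xor f7) xor 72 = 15 xor 72 = 67
byte 1: (4b xor cb) xor 6f = 80 xor 6f = ef
byte 2: (43 xor 11) xor 6f = 52 xor 6f = 3d
byte 3: (48 xor ac) xor 74 = e4 xor 74 = 90
byte 4: (33 xor 2d) xor 3a = 1e xor 3a = 24

67 ef 3d 90 24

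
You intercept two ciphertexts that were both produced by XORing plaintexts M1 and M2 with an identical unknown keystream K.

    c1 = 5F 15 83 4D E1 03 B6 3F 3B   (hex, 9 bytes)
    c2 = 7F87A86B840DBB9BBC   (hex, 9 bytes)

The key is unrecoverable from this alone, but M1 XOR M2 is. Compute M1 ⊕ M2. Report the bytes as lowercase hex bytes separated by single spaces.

c1 ⊕ c2 = (M1 ⊕ K) ⊕ (M2 ⊕ K) = M1 ⊕ M2 — the shared key cancels under XOR.
5f XOR 7f = 20
15 XOR 87 = 92
83 XOR a8 = 2b
4d XOR 6b = 26
e1 XOR 84 = 65
03 XOR 0d = 0e
b6 XOR bb = 0d
3f XOR 9b = a4
3b XOR bc = 87

20 92 2b 26 65 0e 0d a4 87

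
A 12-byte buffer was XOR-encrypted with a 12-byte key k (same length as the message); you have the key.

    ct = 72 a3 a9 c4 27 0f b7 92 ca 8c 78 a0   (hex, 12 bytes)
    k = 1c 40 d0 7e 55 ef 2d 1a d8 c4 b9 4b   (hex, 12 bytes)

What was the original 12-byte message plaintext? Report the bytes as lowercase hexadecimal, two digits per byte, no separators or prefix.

XOR is its own inverse, so applying the key byte-wise gives the result directly.
72 XOR 1c = 6e
a3 XOR 40 = e3
a9 XOR d0 = 79
c4 XOR 7e = ba
27 XOR 55 = 72
0f XOR ef = e0
b7 XOR 2d = 9a
92 XOR 1a = 88
ca XOR d8 = 12
8c XOR c4 = 48
78 XOR b9 = c1
a0 XOR 4b = eb

6ee379ba72e09a881248c1eb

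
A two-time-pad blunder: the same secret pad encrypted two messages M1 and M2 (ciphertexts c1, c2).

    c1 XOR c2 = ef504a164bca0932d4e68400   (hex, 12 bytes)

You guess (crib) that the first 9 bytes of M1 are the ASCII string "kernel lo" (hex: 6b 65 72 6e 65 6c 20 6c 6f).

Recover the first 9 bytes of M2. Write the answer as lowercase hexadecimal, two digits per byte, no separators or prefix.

Since c1 ⊕ c2 = M1 ⊕ M2, XORing with the guessed M1 bytes yields the corresponding M2 bytes: M2 = (c1 ⊕ c2) ⊕ M1.
byte 0: ef ^ 6b = 84
byte 1: 50 ^ 65 = 35
byte 2: 4a ^ 72 = 38
byte 3: 16 ^ 6e = 78
byte 4: 4b ^ 65 = 2e
byte 5: ca ^ 6c = a6
byte 6: 09 ^ 20 = 29
byte 7: 32 ^ 6c = 5e
byte 8: d4 ^ 6f = bb

843538782ea6295ebb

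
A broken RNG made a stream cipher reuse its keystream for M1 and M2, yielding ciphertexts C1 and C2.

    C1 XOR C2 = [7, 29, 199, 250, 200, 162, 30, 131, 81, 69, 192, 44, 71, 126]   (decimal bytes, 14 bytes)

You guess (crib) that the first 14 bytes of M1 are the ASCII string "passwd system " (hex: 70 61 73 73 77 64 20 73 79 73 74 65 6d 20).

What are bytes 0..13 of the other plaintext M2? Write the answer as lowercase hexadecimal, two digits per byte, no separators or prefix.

777cb489bfc63ef02836b4492a5e

Since C1 ⊕ C2 = M1 ⊕ M2, XORing with the guessed M1 bytes yields the corresponding M2 bytes: M2 = (C1 ⊕ C2) ⊕ M1.
byte 0: 07 XOR 70 = 77
byte 1: 1d XOR 61 = 7c
byte 2: c7 XOR 73 = b4
byte 3: fa XOR 73 = 89
byte 4: c8 XOR 77 = bf
byte 5: a2 XOR 64 = c6
byte 6: 1e XOR 20 = 3e
byte 7: 83 XOR 73 = f0
byte 8: 51 XOR 79 = 28
byte 9: 45 XOR 73 = 36
byte 10: c0 XOR 74 = b4
byte 11: 2c XOR 65 = 49
byte 12: 47 XOR 6d = 2a
byte 13: 7e XOR 20 = 5e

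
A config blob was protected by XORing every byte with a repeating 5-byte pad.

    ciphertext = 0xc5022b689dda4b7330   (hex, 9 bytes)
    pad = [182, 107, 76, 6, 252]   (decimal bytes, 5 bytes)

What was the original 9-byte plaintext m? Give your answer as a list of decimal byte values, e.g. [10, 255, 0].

[115, 105, 103, 110, 97, 108, 32, 63, 54]

The 5-byte key repeats, so the effective keystream is b6 6b 4c 06 fc b6 6b 4c 06.
byte 0: 11000101 XOR 10110110 = 01110011
byte 1: 00000010 XOR 01101011 = 01101001
byte 2: 00101011 XOR 01001100 = 01100111
byte 3: 01101000 XOR 00000110 = 01101110
byte 4: 10011101 XOR 11111100 = 01100001
byte 5: 11011010 XOR 10110110 = 01101100
byte 6: 01001011 XOR 01101011 = 00100000
byte 7: 01110011 XOR 01001100 = 00111111
byte 8: 00110000 XOR 00000110 = 00110110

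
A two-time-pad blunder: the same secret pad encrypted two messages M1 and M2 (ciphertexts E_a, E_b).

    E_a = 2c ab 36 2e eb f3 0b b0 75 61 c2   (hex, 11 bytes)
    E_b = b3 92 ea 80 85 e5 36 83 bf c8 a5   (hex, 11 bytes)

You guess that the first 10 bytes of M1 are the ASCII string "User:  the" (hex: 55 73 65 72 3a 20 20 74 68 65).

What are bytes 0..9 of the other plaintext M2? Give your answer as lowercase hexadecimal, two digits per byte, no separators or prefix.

First, E_a ⊕ E_b = (M1 ⊕ K) ⊕ (M2 ⊕ K) = M1 ⊕ M2, so the key drops out. Then M2 = (M1 ⊕ M2) ⊕ M1 over the first 10 bytes.
byte 0: (2c ^ b3) ^ 55 = 9f ^ 55 = ca
byte 1: (ab ^ 92) ^ 73 = 39 ^ 73 = 4a
byte 2: (36 ^ ea) ^ 65 = dc ^ 65 = b9
byte 3: (2e ^ 80) ^ 72 = ae ^ 72 = dc
byte 4: (eb ^ 85) ^ 3a = 6e ^ 3a = 54
byte 5: (f3 ^ e5) ^ 20 = 16 ^ 20 = 36
byte 6: (0b ^ 36) ^ 20 = 3d ^ 20 = 1d
byte 7: (b0 ^ 83) ^ 74 = 33 ^ 74 = 47
byte 8: (75 ^ bf) ^ 68 = ca ^ 68 = a2
byte 9: (61 ^ c8) ^ 65 = a9 ^ 65 = cc

ca4ab9dc54361d47a2cc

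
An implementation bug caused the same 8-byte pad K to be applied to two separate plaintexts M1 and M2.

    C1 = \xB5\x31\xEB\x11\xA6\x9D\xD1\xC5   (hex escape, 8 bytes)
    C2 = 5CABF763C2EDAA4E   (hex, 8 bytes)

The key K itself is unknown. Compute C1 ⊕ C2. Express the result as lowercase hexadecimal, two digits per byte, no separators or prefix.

e99a1c7264707b8b

C1 ⊕ C2 = (M1 ⊕ K) ⊕ (M2 ⊕ K) = M1 ⊕ M2 — the shared key cancels under XOR.
byte 0: b5 XOR 5c = e9
byte 1: 31 XOR ab = 9a
byte 2: eb XOR f7 = 1c
byte 3: 11 XOR 63 = 72
byte 4: a6 XOR c2 = 64
byte 5: 9d XOR ed = 70
byte 6: d1 XOR aa = 7b
byte 7: c5 XOR 4e = 8b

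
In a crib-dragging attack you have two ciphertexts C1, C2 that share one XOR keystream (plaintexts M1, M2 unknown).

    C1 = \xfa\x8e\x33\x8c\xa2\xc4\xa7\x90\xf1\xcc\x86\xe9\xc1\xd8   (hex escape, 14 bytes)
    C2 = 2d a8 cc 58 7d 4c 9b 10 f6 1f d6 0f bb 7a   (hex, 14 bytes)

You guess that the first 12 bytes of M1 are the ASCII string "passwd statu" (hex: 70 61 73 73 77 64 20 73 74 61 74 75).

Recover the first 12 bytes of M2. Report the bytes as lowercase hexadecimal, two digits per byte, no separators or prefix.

a7478ca7a8ec1cf373b22493

First, C1 ⊕ C2 = (M1 ⊕ K) ⊕ (M2 ⊕ K) = M1 ⊕ M2, so the key drops out. Then M2 = (M1 ⊕ M2) ⊕ M1 over the first 12 bytes.
byte 0: (fa ⊕ 2d) ⊕ 70 = d7 ⊕ 70 = a7
byte 1: (8e ⊕ a8) ⊕ 61 = 26 ⊕ 61 = 47
byte 2: (33 ⊕ cc) ⊕ 73 = ff ⊕ 73 = 8c
byte 3: (8c ⊕ 58) ⊕ 73 = d4 ⊕ 73 = a7
byte 4: (a2 ⊕ 7d) ⊕ 77 = df ⊕ 77 = a8
byte 5: (c4 ⊕ 4c) ⊕ 64 = 88 ⊕ 64 = ec
byte 6: (a7 ⊕ 9b) ⊕ 20 = 3c ⊕ 20 = 1c
byte 7: (90 ⊕ 10) ⊕ 73 = 80 ⊕ 73 = f3
byte 8: (f1 ⊕ f6) ⊕ 74 = 07 ⊕ 74 = 73
byte 9: (cc ⊕ 1f) ⊕ 61 = d3 ⊕ 61 = b2
byte 10: (86 ⊕ d6) ⊕ 74 = 50 ⊕ 74 = 24
byte 11: (e9 ⊕ 0f) ⊕ 75 = e6 ⊕ 75 = 93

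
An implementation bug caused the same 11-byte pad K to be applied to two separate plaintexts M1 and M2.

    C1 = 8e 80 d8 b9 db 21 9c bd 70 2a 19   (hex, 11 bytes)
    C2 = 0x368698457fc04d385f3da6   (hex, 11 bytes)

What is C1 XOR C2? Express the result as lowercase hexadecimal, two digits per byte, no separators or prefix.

b80640fca4e1d1852f17bf

C1 ⊕ C2 = (M1 ⊕ K) ⊕ (M2 ⊕ K) = M1 ⊕ M2 — the shared key cancels under XOR.
byte 0: 8e XOR 36 = b8
byte 1: 80 XOR 86 = 06
byte 2: d8 XOR 98 = 40
byte 3: b9 XOR 45 = fc
byte 4: db XOR 7f = a4
byte 5: 21 XOR c0 = e1
byte 6: 9c XOR 4d = d1
byte 7: bd XOR 38 = 85
byte 8: 70 XOR 5f = 2f
byte 9: 2a XOR 3d = 17
byte 10: 19 XOR a6 = bf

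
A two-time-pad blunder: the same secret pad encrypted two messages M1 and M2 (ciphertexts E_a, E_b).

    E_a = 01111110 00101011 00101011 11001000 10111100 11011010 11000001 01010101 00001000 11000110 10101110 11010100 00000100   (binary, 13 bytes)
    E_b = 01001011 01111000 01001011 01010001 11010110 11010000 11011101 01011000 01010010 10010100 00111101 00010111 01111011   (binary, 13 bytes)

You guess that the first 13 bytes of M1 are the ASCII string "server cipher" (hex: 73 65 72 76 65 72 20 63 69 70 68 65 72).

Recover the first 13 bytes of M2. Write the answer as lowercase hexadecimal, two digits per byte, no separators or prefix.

463612ef0f783c6e3322fba60d

First, E_a ⊕ E_b = (M1 ⊕ K) ⊕ (M2 ⊕ K) = M1 ⊕ M2, so the key drops out. Then M2 = (M1 ⊕ M2) ⊕ M1 over the first 13 bytes.
byte 0: (7e ⊕ 4b) ⊕ 73 = 35 ⊕ 73 = 46
byte 1: (2b ⊕ 78) ⊕ 65 = 53 ⊕ 65 = 36
byte 2: (2b ⊕ 4b) ⊕ 72 = 60 ⊕ 72 = 12
byte 3: (c8 ⊕ 51) ⊕ 76 = 99 ⊕ 76 = ef
byte 4: (bc ⊕ d6) ⊕ 65 = 6a ⊕ 65 = 0f
byte 5: (da ⊕ d0) ⊕ 72 = 0a ⊕ 72 = 78
byte 6: (c1 ⊕ dd) ⊕ 20 = 1c ⊕ 20 = 3c
byte 7: (55 ⊕ 58) ⊕ 63 = 0d ⊕ 63 = 6e
byte 8: (08 ⊕ 52) ⊕ 69 = 5a ⊕ 69 = 33
byte 9: (c6 ⊕ 94) ⊕ 70 = 52 ⊕ 70 = 22
byte 10: (ae ⊕ 3d) ⊕ 68 = 93 ⊕ 68 = fb
byte 11: (d4 ⊕ 17) ⊕ 65 = c3 ⊕ 65 = a6
byte 12: (04 ⊕ 7b) ⊕ 72 = 7f ⊕ 72 = 0d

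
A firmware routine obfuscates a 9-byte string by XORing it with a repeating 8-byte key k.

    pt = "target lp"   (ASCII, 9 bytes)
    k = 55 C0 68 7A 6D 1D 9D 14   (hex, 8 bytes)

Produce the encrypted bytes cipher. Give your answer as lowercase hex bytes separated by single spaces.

21 a1 1a 1d 08 69 bd 78 25

The 8-byte key repeats, so the effective keystream is 55 c0 68 7a 6d 1d 9d 14 55.
byte 0: 74 xor 55 = 21
byte 1: 61 xor c0 = a1
byte 2: 72 xor 68 = 1a
byte 3: 67 xor 7a = 1d
byte 4: 65 xor 6d = 08
byte 5: 74 xor 1d = 69
byte 6: 20 xor 9d = bd
byte 7: 6c xor 14 = 78
byte 8: 70 xor 55 = 25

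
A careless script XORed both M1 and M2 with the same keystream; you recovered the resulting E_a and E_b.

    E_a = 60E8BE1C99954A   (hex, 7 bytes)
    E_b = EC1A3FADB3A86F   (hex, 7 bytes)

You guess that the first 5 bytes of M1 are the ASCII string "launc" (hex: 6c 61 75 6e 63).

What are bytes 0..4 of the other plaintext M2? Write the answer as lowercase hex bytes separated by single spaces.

e0 93 f4 df 49

First, E_a ⊕ E_b = (M1 ⊕ K) ⊕ (M2 ⊕ K) = M1 ⊕ M2, so the key drops out. Then M2 = (M1 ⊕ M2) ⊕ M1 over the first 5 bytes.
byte 0: (60 XOR ec) XOR 6c = 8c XOR 6c = e0
byte 1: (e8 XOR 1a) XOR 61 = f2 XOR 61 = 93
byte 2: (be XOR 3f) XOR 75 = 81 XOR 75 = f4
byte 3: (1c XOR ad) XOR 6e = b1 XOR 6e = df
byte 4: (99 XOR b3) XOR 63 = 2a XOR 63 = 49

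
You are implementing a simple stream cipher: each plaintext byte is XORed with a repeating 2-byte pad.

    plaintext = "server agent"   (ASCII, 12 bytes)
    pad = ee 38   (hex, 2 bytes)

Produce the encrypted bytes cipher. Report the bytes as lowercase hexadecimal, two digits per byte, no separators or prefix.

The 2-byte key repeats, so the effective keystream is ee 38 ee 38 ee 38 ee 38 ee 38 ee 38.
byte 0: 73 ⊕ ee = 9d
byte 1: 65 ⊕ 38 = 5d
byte 2: 72 ⊕ ee = 9c
byte 3: 76 ⊕ 38 = 4e
byte 4: 65 ⊕ ee = 8b
byte 5: 72 ⊕ 38 = 4a
byte 6: 20 ⊕ ee = ce
byte 7: 61 ⊕ 38 = 59
byte 8: 67 ⊕ ee = 89
byte 9: 65 ⊕ 38 = 5d
byte 10: 6e ⊕ ee = 80
byte 11: 74 ⊕ 38 = 4c

9d5d9c4e8b4ace59895d804c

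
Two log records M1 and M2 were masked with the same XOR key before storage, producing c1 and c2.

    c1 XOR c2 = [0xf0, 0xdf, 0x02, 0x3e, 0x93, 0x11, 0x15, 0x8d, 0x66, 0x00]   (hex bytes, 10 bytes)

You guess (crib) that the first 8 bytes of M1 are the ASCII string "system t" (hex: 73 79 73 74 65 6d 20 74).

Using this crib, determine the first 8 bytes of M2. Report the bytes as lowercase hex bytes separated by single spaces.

Since c1 ⊕ c2 = M1 ⊕ M2, XORing with the guessed M1 bytes yields the corresponding M2 bytes: M2 = (c1 ⊕ c2) ⊕ M1.
240 ⊕ 115 = 131
223 ⊕ 121 = 166
  2 ⊕ 115 = 113
 62 ⊕ 116 =  74
147 ⊕ 101 = 246
 17 ⊕ 109 = 124
 21 ⊕  32 =  53
141 ⊕ 116 = 249

83 a6 71 4a f6 7c 35 f9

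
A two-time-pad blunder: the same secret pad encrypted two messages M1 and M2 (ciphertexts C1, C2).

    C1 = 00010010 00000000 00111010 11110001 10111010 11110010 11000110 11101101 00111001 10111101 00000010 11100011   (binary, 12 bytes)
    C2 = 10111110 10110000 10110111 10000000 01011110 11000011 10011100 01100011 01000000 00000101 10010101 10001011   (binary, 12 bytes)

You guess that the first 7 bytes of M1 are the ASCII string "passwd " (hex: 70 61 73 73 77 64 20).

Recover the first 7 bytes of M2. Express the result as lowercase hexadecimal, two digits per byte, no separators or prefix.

dcd1fe0293557a

First, C1 ⊕ C2 = (M1 ⊕ K) ⊕ (M2 ⊕ K) = M1 ⊕ M2, so the key drops out. Then M2 = (M1 ⊕ M2) ⊕ M1 over the first 7 bytes.
byte 0: (12 ^ be) ^ 70 = ac ^ 70 = dc
byte 1: (00 ^ b0) ^ 61 = b0 ^ 61 = d1
byte 2: (3a ^ b7) ^ 73 = 8d ^ 73 = fe
byte 3: (f1 ^ 80) ^ 73 = 71 ^ 73 = 02
byte 4: (ba ^ 5e) ^ 77 = e4 ^ 77 = 93
byte 5: (f2 ^ c3) ^ 64 = 31 ^ 64 = 55
byte 6: (c6 ^ 9c) ^ 20 = 5a ^ 20 = 7a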